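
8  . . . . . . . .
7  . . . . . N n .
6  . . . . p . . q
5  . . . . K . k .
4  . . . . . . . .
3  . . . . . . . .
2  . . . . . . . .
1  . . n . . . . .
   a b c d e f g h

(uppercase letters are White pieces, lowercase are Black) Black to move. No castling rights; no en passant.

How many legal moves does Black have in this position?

4

Black to move; king on g5.
In check: yes, from the white knight on f7.
Legal moves: Kg6, Kh5, Kh4, Kg4.
Count: 4.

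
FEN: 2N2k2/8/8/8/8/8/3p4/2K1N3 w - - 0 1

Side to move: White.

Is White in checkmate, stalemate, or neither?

White to move; white king on c1.
In check: yes, from the black pawn on d2.
Legal moves for White: Kxd2, Kc2, Kb2, Kd1, Kb1.
White is in check but has 5 legal moves → neither.

neither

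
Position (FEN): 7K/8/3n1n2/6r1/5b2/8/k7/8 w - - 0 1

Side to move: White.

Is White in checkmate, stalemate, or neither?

stalemate

White to move; white king on h8.
In check: no.
King squares — g7: attacked by Rg5; h7: attacked by Nf6; g8: attacked by Rg5.
Legal moves for White: none.
Not in check and no legal moves → stalemate.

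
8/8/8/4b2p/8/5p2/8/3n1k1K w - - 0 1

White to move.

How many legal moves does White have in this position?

White to move; king on h1.
In check: no.
Legal moves: none.
Count: 0.

0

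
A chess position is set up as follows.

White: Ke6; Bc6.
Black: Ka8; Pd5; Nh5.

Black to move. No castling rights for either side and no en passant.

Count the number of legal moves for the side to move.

Black to move; king on a8.
In check: yes, from the white bishop on c6.
Legal moves: Kb8, Ka7.
Count: 2.

2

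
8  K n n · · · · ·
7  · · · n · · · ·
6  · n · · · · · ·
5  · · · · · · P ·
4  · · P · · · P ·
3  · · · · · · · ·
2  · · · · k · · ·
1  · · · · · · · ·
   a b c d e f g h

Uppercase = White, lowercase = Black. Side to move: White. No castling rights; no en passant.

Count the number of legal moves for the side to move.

1

White to move; king on a8.
In check: yes, from the black knight on b6.
Legal moves: Kb7.
Count: 1.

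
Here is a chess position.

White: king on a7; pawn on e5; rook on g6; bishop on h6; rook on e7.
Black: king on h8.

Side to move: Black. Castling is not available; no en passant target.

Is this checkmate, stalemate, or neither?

Black to move; black king on h8.
In check: no.
King squares — g7: attacked by Rg6; h7: attacked by Re7; g8: attacked by Rg6.
Legal moves for Black: none.
Not in check and no legal moves → stalemate.

stalemate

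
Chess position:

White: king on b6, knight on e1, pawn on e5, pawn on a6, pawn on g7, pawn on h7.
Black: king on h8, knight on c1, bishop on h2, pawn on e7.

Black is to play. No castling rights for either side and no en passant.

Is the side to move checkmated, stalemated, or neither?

Black to move; black king on h8.
In check: yes, from the white pawn on g7.
Legal moves for Black: Kxh7, Kxg7.
Black is in check but has 2 legal moves → neither.

neither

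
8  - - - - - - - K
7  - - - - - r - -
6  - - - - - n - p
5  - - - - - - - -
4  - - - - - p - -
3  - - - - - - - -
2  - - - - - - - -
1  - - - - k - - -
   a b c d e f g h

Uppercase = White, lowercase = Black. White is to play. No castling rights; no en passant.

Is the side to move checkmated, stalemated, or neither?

White to move; white king on h8.
In check: no.
King squares — g7: attacked by Rf7; h7: attacked by Nf6; g8: attacked by Nf6.
Legal moves for White: none.
Not in check and no legal moves → stalemate.

stalemate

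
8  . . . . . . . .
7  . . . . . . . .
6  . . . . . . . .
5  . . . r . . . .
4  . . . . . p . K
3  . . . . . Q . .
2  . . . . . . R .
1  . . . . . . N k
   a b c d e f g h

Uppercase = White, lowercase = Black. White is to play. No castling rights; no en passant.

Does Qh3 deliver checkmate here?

After Qh3: black king on h1; in check: yes, from the white queen on h3.
King squares — g1: attacked by Rg2; g2: attacked by Qh3; h2: attacked by Rg2.
Black has no legal moves → checkmate.

yes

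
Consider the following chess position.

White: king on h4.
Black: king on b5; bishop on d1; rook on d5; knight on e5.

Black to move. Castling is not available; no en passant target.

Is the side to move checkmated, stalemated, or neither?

neither

Black to move; black king on b5.
In check: no.
Legal moves for Black include: Nf7, Nd7, Ng6+, Nc6, Ng4, Nc4, Nf3+, Nd3, Rd8, Rd7, Rd6, Rc5, Rd4+, Rd3, Rd2, Kc6, Kb6, Ka6, ... (list truncated; more exist).
Black has legal moves and is not in check → neither.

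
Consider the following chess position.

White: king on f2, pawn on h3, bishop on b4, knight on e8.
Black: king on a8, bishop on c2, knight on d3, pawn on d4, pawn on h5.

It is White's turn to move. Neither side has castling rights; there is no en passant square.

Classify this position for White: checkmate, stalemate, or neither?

White to move; white king on f2.
In check: yes, from the black knight on d3.
King squares — e1: attacked by Nd3; f1: available; g1: available; e2: available; g2: available; e3: attacked by Pd4; f3: available; g3: available.
Legal moves for White: Kg3, Kf3, Kg2, Ke2, Kg1, Kf1.
White is in check but has 6 legal moves → neither.

neither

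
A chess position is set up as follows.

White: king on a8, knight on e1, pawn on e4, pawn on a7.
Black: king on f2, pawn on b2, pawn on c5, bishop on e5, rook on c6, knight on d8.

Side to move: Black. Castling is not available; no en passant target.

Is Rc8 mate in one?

yes

After Rc8: white king on a8; in check: yes, from the black rook on c8.
King squares — a7: own pawn; b7: attacked by Nd8; b8: attacked by Be5.
White has no legal moves → checkmate.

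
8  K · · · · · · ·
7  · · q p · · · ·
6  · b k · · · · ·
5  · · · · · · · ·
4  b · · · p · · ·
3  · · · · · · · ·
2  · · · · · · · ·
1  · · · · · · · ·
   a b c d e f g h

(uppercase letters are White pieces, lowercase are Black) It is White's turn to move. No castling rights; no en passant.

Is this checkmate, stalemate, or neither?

stalemate

White to move; white king on a8.
In check: no.
King squares — a7: attacked by Bb6; b7: attacked by Kc6; b8: attacked by Qc7.
Legal moves for White: none.
Not in check and no legal moves → stalemate.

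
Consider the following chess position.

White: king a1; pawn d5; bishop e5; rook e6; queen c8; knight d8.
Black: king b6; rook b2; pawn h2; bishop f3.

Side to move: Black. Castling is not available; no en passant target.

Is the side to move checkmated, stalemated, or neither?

Black to move; black king on b6.
In check: yes, from the white rook on e6.
Legal moves for Black: Ka7, Kb5, Ka5.
Black is in check but has 3 legal moves → neither.

neither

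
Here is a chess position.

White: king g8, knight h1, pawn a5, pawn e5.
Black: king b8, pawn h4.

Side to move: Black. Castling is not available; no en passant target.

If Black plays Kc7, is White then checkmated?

After Kc7: white king on g8; in check: no.
White is not in check, so this cannot be checkmate.

no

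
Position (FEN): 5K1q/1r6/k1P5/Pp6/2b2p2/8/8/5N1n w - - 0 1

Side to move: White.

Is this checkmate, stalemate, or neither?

checkmate

White to move; white king on f8.
In check: yes, from the black queen on h8.
King squares — e7: attacked by Rb7; f7: attacked by Bc4; g7: attacked by Rb7; e8: attacked by Qh8; g8: attacked by Bc4.
Legal moves for White: none.
In check with no legal moves → checkmate.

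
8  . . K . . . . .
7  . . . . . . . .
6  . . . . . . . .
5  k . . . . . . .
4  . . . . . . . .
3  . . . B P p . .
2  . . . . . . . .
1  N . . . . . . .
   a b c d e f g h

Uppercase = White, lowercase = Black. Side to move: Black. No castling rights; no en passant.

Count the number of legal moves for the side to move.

Black to move; king on a5.
In check: no.
Legal moves: Kb6, Kb4, Ka4, f2.
Count: 4.

4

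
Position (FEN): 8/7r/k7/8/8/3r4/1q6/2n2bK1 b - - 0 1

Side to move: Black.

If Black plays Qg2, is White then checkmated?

yes

After Qg2: white king on g1; in check: yes, from the black queen on g2.
King squares — f1: attacked by Qg2; h1: attacked by Qg2; f2: attacked by Qg2; g2: attacked by Bf1; h2: attacked by Qg2.
White has no legal moves → checkmate.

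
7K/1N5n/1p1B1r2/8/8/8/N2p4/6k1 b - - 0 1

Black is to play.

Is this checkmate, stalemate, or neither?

Black to move; black king on g1.
In check: no.
Legal moves for Black include: Nf8, Ng5, Rf8+, Rf7, Rh6, Rg6, Re6, Rxd6, Rf5, Rf4, Rf3, Rf2, Rf1, Kg2, Kf2, Kh1, Kf1, b5, ... (list truncated; more exist).
Black has legal moves and is not in check → neither.

neither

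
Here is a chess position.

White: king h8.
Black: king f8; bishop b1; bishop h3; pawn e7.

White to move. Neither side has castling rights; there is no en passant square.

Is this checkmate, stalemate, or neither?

stalemate

White to move; white king on h8.
In check: no.
King squares — g7: attacked by Kf8; h7: attacked by Bb1; g8: attacked by Kf8.
Legal moves for White: none.
Not in check and no legal moves → stalemate.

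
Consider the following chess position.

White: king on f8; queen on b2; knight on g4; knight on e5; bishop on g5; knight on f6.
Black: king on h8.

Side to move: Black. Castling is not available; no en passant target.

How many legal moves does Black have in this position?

0

Black to move; king on h8.
In check: no.
Legal moves: none.
Count: 0.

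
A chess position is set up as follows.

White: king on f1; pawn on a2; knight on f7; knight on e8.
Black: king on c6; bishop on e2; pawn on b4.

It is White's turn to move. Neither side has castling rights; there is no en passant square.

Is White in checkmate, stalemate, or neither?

neither

White to move; white king on f1.
In check: yes, from the black bishop on e2.
King squares — e1: available; g1: available; e2: available; f2: available; g2: available.
Legal moves for White: Kg2, Kf2, Kxe2, Kg1, Ke1.
White is in check but has 5 legal moves → neither.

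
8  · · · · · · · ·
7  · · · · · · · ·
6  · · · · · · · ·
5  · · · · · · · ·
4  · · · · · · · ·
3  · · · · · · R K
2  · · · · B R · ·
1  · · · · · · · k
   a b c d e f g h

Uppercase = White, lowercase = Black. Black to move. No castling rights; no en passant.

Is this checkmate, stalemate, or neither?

Black to move; black king on h1.
In check: no.
King squares — g1: attacked by Rg3; g2: attacked by Rf2; h2: attacked by Rf2.
Legal moves for Black: none.
Not in check and no legal moves → stalemate.

stalemate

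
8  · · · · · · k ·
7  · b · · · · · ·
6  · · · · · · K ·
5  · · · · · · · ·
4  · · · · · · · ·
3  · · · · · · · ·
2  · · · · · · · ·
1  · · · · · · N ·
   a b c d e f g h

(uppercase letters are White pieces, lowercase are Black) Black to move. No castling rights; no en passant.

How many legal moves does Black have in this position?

Black to move; king on g8.
In check: no.
Legal moves: Kh8, Kf8, Bc8, Ba8, Bc6, Ba6, Bd5, Be4+, Bf3, Bg2, Bh1.
Count: 11.

11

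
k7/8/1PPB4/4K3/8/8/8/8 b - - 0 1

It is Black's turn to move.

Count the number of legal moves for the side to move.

Black to move; king on a8.
In check: no.
Legal moves: none.
Count: 0.

0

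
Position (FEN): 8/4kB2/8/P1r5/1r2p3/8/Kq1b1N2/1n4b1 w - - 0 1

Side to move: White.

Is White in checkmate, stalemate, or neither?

checkmate

White to move; white king on a2.
In check: yes, from the black queen on b2.
King squares — a1: attacked by Qb2; b1: attacked by Qb2; b2: attacked by Rb4; a3: attacked by Nb1; b3: attacked by Qb2.
Legal moves for White: none.
In check with no legal moves → checkmate.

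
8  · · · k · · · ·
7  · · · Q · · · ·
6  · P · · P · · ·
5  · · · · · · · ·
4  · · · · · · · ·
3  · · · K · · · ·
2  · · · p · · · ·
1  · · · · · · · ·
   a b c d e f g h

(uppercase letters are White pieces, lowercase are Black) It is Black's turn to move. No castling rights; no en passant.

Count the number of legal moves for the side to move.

Black to move; king on d8.
In check: yes, from the white queen on d7.
Legal moves: none.
Count: 0.

0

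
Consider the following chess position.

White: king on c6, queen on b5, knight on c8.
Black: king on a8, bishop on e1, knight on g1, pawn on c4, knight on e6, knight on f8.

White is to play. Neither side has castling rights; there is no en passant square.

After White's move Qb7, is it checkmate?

After Qb7: black king on a8; in check: yes, from the white queen on b7.
King squares — a7: attacked by Qb7; b7: attacked by Kc6; b8: attacked by Qb7.
Black has no legal moves → checkmate.

yes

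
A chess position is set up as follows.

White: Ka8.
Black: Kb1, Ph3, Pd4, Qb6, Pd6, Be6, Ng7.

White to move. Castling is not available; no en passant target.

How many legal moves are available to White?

0

White to move; king on a8.
In check: no.
Legal moves: none.
Count: 0.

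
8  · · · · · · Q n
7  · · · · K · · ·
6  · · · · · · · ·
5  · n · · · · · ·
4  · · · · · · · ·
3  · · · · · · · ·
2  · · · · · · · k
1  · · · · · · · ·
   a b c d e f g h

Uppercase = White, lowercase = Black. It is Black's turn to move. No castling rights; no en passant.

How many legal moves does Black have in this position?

Black to move; king on h2.
In check: no.
Legal moves: Nf7, Ng6+, Nc7, Na7, Nd6, Nd4, Nc3, Na3, Kh3, Kh1.
Count: 10.

10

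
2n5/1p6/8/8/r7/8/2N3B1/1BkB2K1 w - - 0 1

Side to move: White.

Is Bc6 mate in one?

After Bc6: black king on c1; in check: no.
Black is not in check, so this cannot be checkmate.

no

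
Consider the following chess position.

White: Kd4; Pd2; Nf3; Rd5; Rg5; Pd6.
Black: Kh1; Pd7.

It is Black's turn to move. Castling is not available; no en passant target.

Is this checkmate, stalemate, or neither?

Black to move; black king on h1.
In check: no.
King squares — g1: attacked by Nf3; g2: attacked by Rg5; h2: attacked by Nf3.
Legal moves for Black: none.
Not in check and no legal moves → stalemate.

stalemate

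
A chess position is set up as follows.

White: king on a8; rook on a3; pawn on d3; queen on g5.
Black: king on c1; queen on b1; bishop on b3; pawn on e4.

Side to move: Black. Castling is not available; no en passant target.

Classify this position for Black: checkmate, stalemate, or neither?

neither

Black to move; black king on c1.
In check: yes, from the white queen on g5.
Legal moves for Black: Kc2, Kb2, Kd1, e3.
Black is in check but has 4 legal moves → neither.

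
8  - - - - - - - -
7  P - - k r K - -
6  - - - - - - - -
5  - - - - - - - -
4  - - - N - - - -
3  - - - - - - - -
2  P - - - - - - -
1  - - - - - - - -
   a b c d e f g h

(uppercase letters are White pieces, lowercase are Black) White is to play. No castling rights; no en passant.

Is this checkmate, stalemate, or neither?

neither

White to move; white king on f7.
In check: yes, from the black rook on e7.
Legal moves for White: Kg8, Kf8, Kg6, Kf6.
White is in check but has 4 legal moves → neither.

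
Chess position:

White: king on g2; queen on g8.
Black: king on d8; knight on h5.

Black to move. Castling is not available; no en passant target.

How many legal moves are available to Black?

Black to move; king on d8.
In check: yes, from the white queen on g8.
Legal moves: Ke7, Kd7, Kc7.
Count: 3.

3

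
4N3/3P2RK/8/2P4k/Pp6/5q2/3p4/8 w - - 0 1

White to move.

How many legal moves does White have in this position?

White to move; king on h7.
In check: no.
Legal moves: Nc7, Nf6+, Nd6, Kh8, Kg8, Rg8, Rf7, Re7, Rg6, Rg5+, Rg4, Rg3, Rg2, Rg1, d8=Q, d8=R, d8=B, d8=N, c6, a5.
Count: 20.

20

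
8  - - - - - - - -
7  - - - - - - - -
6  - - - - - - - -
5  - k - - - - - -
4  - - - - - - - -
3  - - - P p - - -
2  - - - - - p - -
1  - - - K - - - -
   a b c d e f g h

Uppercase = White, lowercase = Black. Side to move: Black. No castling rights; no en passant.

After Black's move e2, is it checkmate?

no

After e2: white king on d1; in check: yes, from the black pawn on e2.
White has 4 legal replies: Kxe2, Kd2, Kc2, Kc1.
In check but a legal move exists → not checkmate.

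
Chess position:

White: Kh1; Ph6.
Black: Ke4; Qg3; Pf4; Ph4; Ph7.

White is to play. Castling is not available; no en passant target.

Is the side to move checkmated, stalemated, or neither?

White to move; white king on h1.
In check: no.
King squares — g1: attacked by Qg3; g2: attacked by Qg3; h2: attacked by Qg3.
Legal moves for White: none.
Not in check and no legal moves → stalemate.

stalemate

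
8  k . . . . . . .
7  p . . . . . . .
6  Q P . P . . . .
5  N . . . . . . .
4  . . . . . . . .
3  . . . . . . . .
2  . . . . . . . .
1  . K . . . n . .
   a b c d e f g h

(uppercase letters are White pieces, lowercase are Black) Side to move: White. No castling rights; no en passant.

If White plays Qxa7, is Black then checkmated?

After Qxa7: black king on a8; in check: yes, from the white queen on a7.
King squares — a7: attacked by Pb6; b7: attacked by Na5; b8: attacked by Qa7.
Black has no legal moves → checkmate.

yes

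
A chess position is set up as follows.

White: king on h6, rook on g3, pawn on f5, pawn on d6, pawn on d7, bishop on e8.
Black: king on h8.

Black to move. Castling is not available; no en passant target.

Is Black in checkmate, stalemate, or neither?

stalemate

Black to move; black king on h8.
In check: no.
King squares — g7: attacked by Rg3; h7: attacked by Kh6; g8: attacked by Rg3.
Legal moves for Black: none.
Not in check and no legal moves → stalemate.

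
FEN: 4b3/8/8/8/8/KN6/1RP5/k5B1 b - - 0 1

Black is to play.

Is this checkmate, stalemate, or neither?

Black to move; black king on a1.
In check: yes, from the white knight on b3.
King squares — b1: attacked by Rb2; a2: attacked by Rb2; b2: attacked by Ka3.
Legal moves for Black: none.
In check with no legal moves → checkmate.

checkmate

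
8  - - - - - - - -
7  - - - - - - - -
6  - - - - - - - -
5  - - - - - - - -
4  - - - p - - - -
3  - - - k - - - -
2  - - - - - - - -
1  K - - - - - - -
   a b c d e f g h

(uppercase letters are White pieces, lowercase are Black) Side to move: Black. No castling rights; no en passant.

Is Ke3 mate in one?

no

After Ke3: white king on a1; in check: no.
White is not in check, so this cannot be checkmate.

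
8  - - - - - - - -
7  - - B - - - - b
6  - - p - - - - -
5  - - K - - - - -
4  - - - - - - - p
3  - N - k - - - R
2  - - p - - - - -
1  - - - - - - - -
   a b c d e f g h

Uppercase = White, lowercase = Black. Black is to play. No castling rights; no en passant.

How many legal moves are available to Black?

Black to move; king on d3.
In check: yes, from the white rook on h3.
Legal moves: Ke4, Ke2.
Count: 2.

2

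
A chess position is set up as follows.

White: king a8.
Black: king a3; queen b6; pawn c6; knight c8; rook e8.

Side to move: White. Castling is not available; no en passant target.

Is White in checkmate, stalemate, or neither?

stalemate

White to move; white king on a8.
In check: no.
King squares — a7: attacked by Qb6; b7: attacked by Qb6; b8: attacked by Qb6.
Legal moves for White: none.
Not in check and no legal moves → stalemate.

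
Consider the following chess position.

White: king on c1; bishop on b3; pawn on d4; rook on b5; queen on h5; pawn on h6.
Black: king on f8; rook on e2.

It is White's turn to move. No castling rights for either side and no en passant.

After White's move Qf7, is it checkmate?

yes

After Qf7: black king on f8; in check: yes, from the white queen on f7.
King squares — e7: attacked by Qf7; f7: attacked by Bb3; g7: attacked by Ph6; e8: attacked by Qf7; g8: attacked by Qf7.
Black has no legal moves → checkmate.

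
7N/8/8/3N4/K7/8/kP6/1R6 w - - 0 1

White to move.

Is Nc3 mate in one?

yes

After Nc3: black king on a2; in check: yes, from the white knight on c3.
King squares — a1: attacked by Rb1; b1: attacked by Nc3; b2: attacked by Rb1; a3: attacked by Pb2; b3: attacked by Ka4.
Black has no legal moves → checkmate.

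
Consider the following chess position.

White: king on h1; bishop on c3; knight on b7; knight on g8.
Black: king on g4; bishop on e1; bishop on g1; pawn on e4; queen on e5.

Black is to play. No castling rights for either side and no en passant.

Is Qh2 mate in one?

After Qh2: white king on h1; in check: yes, from the black queen on h2.
King squares — g1: attacked by Qh2; g2: attacked by Qh2; h2: attacked by Bg1.
White has no legal moves → checkmate.

yes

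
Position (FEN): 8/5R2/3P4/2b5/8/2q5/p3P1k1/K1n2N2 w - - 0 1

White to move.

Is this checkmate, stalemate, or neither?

White to move; white king on a1.
In check: yes, from the black queen on c3.
King squares — b1: attacked by Pa2; a2: attacked by Nc1; b2: attacked by Qc3.
Legal moves for White: none.
In check with no legal moves → checkmate.

checkmate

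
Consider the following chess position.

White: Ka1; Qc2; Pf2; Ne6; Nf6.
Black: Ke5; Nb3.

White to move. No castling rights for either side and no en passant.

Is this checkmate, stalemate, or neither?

neither

White to move; white king on a1.
In check: yes, from the black knight on b3.
King squares — b1: available; a2: available; b2: available.
Legal moves for White: Kb2, Ka2, Kb1, Qxb3.
White is in check but has 4 legal moves → neither.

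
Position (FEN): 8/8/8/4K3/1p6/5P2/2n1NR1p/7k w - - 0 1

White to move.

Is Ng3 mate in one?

no

After Ng3: black king on h1; in check: yes, from the white knight on g3.
Black has 1 legal reply: Kg1.
In check but a legal move exists → not checkmate.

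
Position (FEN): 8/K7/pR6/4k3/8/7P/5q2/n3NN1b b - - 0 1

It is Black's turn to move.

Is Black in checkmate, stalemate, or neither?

neither

Black to move; black king on e5.
In check: no.
Legal moves for Black include: Kf5, Kd5, Kf4, Ke4, Kd4, Qf8, Qf7+, Qf6, Qxb6+, Qf5, Qc5, Qh4, Qf4, Qd4, Qg3, Qf3, Qe3, Qh2, ... (list truncated; more exist).
Black has legal moves and is not in check → neither.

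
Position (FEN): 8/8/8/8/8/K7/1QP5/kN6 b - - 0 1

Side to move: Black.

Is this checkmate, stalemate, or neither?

Black to move; black king on a1.
In check: yes, from the white queen on b2.
King squares — b1: attacked by Qb2; a2: attacked by Qb2; b2: attacked by Ka3.
Legal moves for Black: none.
In check with no legal moves → checkmate.

checkmate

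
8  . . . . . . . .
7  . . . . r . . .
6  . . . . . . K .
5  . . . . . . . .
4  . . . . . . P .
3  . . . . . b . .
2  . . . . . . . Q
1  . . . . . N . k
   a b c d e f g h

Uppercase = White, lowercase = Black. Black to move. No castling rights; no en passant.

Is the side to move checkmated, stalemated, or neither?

checkmate

Black to move; black king on h1.
In check: yes, from the white queen on h2.
King squares — g1: attacked by Qh2; g2: attacked by Qh2; h2: attacked by Nf1.
Legal moves for Black: none.
In check with no legal moves → checkmate.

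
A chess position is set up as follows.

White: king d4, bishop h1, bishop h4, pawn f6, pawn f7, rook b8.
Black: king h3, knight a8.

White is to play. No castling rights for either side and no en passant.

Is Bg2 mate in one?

After Bg2: black king on h3; in check: yes, from the white bishop on g2.
Black has 4 legal replies: Kxh4, Kg4, Kh2, Kxg2.
In check but a legal move exists → not checkmate.

no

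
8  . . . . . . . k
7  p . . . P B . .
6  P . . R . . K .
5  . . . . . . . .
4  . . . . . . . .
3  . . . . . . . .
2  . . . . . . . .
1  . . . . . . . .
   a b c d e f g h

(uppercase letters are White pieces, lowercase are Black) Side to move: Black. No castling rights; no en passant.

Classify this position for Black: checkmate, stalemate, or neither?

Black to move; black king on h8.
In check: no.
King squares — g7: attacked by Kg6; h7: attacked by Kg6; g8: attacked by Bf7.
Legal moves for Black: none.
Not in check and no legal moves → stalemate.

stalemate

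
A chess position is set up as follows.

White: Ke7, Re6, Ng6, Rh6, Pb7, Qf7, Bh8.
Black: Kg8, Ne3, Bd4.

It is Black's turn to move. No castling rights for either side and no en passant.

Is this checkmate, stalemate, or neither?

checkmate

Black to move; black king on g8.
In check: yes, from the white queen on f7.
King squares — f7: attacked by Ke7; g7: attacked by Qf7; h7: attacked by Rh6; f8: attacked by Ng6; h8: attacked by Ng6.
Legal moves for Black: none.
In check with no legal moves → checkmate.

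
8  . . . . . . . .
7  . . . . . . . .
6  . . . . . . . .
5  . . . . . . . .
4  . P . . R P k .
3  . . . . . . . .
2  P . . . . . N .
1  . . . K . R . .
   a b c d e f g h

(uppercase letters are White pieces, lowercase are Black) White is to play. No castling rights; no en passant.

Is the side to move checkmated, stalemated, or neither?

neither

White to move; white king on d1.
In check: no.
Legal moves for White include: Re8, Re7, Re6, Re5, Rd4, Rc4, Re3, Re2, Ree1, Nh4, Ne3+, Ne1, Rf3, Rf2, Rh1, Rg1, Rfe1, Ke2, ... (list truncated; more exist).
White has legal moves and is not in check → neither.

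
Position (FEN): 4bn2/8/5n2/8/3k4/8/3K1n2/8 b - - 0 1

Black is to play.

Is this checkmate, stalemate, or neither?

neither

Black to move; black king on d4.
In check: no.
Legal moves for Black include: N8h7, N8d7, Ng6, Ne6, Bf7, Bd7, Bg6, Bc6, Bh5, Bb5, Ba4, Ng8, N6h7, N6d7, Nh5, Nd5, N6g4, N6e4+, ... (list truncated; more exist).
Black has legal moves and is not in check → neither.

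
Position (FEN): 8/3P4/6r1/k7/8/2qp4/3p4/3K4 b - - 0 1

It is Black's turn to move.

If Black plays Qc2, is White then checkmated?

After Qc2: white king on d1; in check: yes, from the black queen on c2.
King squares — c1: attacked by Qc2; e1: attacked by Pd2; c2: attacked by Pd3; d2: attacked by Qc2; e2: attacked by Pd3.
White has no legal moves → checkmate.

yes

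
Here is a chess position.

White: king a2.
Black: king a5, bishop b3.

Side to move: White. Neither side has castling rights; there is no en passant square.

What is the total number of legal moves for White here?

5

White to move; king on a2.
In check: yes, from the black bishop on b3.
Legal moves: Kxb3, Ka3, Kb2, Kb1, Ka1.
Count: 5.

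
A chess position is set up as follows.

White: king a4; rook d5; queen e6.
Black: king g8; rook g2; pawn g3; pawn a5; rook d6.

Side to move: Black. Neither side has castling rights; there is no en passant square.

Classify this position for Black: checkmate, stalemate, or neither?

neither

Black to move; black king on g8.
In check: yes, from the white queen on e6.
King squares — f7: attacked by Qe6; g7: available; h7: available; f8: available; h8: available.
Legal moves for Black: Kh8, Kf8, Kh7, Kg7, Rxe6.
Black is in check but has 5 legal moves → neither.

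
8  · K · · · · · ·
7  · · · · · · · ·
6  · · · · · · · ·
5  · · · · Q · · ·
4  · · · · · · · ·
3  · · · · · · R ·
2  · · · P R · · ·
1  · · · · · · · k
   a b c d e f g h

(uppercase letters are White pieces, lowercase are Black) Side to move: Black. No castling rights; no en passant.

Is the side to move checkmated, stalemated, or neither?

Black to move; black king on h1.
In check: no.
King squares — g1: attacked by Rg3; g2: attacked by Re2; h2: attacked by Re2.
Legal moves for Black: none.
Not in check and no legal moves → stalemate.

stalemate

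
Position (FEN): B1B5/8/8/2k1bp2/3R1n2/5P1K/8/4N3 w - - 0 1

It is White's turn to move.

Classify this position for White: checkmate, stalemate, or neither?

White to move; white king on h3.
In check: yes, from the black knight on f4.
Legal moves for White: Kh4, Kg3, Kh2, Rxf4.
White is in check but has 4 legal moves → neither.

neither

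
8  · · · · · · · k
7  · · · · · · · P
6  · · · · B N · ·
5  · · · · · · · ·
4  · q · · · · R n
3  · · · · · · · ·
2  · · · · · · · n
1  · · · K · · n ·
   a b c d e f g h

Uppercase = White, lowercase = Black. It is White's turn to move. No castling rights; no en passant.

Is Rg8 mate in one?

yes

After Rg8: black king on h8; in check: yes, from the white rook on g8.
King squares — g7: attacked by Rg8; h7: attacked by Nf6; g8: attacked by Be6.
Black has no legal moves → checkmate.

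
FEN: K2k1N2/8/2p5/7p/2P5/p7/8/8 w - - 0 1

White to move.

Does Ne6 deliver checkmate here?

no

After Ne6: black king on d8; in check: yes, from the white knight on e6.
Black has 4 legal replies: Ke8, Kc8, Ke7, Kd7.
In check but a legal move exists → not checkmate.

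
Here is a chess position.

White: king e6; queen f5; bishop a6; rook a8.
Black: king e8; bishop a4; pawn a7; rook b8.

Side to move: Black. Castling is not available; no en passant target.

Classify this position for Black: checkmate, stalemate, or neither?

neither

Black to move; black king on e8.
In check: no.
Legal moves for Black: Kd8, Rd8, Rc8, Rxa8, Bd7+, Bc6, Bb5, Bb3+, Bc2, Bd1.
Black has 10 legal moves and is not in check → neither.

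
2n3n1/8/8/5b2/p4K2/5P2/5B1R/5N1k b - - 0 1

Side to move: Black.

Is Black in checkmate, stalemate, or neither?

checkmate

Black to move; black king on h1.
In check: yes, from the white rook on h2.
King squares — g1: attacked by Bf2; g2: attacked by Rh2; h2: attacked by Nf1.
Legal moves for Black: none.
In check with no legal moves → checkmate.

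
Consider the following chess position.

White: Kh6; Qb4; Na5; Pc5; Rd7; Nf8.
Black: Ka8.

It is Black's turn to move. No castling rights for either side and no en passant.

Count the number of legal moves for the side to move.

Black to move; king on a8.
In check: no.
Legal moves: none.
Count: 0.

0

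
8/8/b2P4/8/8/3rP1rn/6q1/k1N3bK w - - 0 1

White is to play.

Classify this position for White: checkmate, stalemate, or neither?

checkmate

White to move; white king on h1.
In check: yes, from the black queen on g2.
King squares — g1: attacked by Qg2; g2: attacked by Rg3; h2: attacked by Bg1.
Legal moves for White: none.
In check with no legal moves → checkmate.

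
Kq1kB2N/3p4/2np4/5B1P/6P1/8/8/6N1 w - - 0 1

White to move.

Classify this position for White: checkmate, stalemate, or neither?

White to move; white king on a8.
In check: yes, from the black queen on b8.
King squares — a7: attacked by Nc6; b7: attacked by Qb8; b8: attacked by Nc6.
Legal moves for White: none.
In check with no legal moves → checkmate.

checkmate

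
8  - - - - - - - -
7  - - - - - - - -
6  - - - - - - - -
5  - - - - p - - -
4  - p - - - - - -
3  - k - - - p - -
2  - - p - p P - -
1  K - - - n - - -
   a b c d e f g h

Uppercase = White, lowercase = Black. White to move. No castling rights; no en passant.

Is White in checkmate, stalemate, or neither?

White to move; white king on a1.
In check: no.
King squares — b1: attacked by Pc2; a2: attacked by Kb3; b2: attacked by Kb3.
Legal moves for White: none.
Not in check and no legal moves → stalemate.

stalemate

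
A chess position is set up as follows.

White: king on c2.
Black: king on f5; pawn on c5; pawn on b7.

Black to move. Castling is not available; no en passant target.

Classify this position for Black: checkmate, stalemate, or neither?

neither

Black to move; black king on f5.
In check: no.
Legal moves for Black: Kg6, Kf6, Ke6, Kg5, Ke5, Kg4, Kf4, Ke4, b6, c4, b5.
Black has 11 legal moves and is not in check → neither.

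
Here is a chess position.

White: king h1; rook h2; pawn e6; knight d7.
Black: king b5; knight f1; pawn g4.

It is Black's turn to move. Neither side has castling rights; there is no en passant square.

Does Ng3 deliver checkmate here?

no

After Ng3: white king on h1; in check: yes, from the black knight on g3.
White has 2 legal replies: Kg2, Kg1.
In check but a legal move exists → not checkmate.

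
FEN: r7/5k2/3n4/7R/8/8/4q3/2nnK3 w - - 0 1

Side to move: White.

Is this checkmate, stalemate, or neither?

White to move; white king on e1.
In check: yes, from the black queen on e2.
King squares — d1: attacked by Qe2; f1: attacked by Qe2; d2: attacked by Qe2; e2: attacked by Nc1; f2: attacked by Nd1.
Legal moves for White: none.
In check with no legal moves → checkmate.

checkmate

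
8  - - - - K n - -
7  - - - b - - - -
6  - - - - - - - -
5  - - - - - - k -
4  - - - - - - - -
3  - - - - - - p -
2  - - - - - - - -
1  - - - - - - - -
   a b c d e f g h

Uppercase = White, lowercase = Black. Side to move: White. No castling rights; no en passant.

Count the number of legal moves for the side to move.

White to move; king on e8.
In check: yes, from the black bishop on d7.
Legal moves: Kxf8, Kd8, Kf7, Ke7.
Count: 4.

4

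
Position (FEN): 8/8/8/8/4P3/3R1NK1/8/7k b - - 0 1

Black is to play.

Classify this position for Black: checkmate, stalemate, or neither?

stalemate

Black to move; black king on h1.
In check: no.
King squares — g1: attacked by Nf3; g2: attacked by Kg3; h2: attacked by Nf3.
Legal moves for Black: none.
Not in check and no legal moves → stalemate.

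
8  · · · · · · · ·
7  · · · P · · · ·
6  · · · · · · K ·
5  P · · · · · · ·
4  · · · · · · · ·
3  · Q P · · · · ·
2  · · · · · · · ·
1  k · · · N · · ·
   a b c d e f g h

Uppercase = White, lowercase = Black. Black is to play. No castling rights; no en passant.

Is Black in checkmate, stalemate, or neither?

stalemate

Black to move; black king on a1.
In check: no.
King squares — b1: attacked by Qb3; a2: attacked by Qb3; b2: attacked by Qb3.
Legal moves for Black: none.
Not in check and no legal moves → stalemate.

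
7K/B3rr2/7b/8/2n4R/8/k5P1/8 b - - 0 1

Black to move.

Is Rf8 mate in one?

After Rf8: white king on h8; in check: yes, from the black rook on f8.
King squares — g7: attacked by Bh6; h7: attacked by Re7; g8: attacked by Rf8.
White has no legal moves → checkmate.

yes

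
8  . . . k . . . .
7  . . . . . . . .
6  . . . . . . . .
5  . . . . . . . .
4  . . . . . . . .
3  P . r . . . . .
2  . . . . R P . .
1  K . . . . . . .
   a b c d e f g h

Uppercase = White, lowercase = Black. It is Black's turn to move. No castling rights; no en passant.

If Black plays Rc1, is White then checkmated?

no

After Rc1: white king on a1; in check: yes, from the black rook on c1.
White has 2 legal replies: Kb2, Ka2.
In check but a legal move exists → not checkmate.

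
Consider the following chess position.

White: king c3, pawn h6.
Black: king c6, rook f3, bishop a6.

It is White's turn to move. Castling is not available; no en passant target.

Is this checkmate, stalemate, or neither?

neither

White to move; white king on c3.
In check: yes, from the black rook on f3.
Legal moves for White: Kd4, Kb4, Kd2, Kc2, Kb2.
White is in check but has 5 legal moves → neither.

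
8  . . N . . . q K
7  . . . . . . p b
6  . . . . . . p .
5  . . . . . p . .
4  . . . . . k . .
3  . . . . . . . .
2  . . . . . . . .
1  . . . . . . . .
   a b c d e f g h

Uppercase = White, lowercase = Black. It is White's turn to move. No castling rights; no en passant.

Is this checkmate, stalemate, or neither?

checkmate

White to move; white king on h8.
In check: yes, from the black queen on g8.
King squares — g7: attacked by Qg8; h7: attacked by Qg8; g8: attacked by Bh7.
Legal moves for White: none.
In check with no legal moves → checkmate.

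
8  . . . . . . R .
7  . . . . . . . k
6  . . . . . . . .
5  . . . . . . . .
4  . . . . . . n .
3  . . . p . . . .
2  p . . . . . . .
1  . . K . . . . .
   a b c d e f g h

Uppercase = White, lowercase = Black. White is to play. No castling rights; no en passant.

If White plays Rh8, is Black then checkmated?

After Rh8: black king on h7; in check: yes, from the white rook on h8.
Black has 3 legal replies: Kxh8, Kg7, Kg6.
In check but a legal move exists → not checkmate.

no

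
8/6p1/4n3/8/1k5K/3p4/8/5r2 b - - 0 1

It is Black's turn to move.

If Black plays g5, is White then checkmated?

After g5: white king on h4; in check: yes, from the black pawn on g5.
White has 4 legal replies: Kh5, Kg4, Kh3, Kg3.
In check but a legal move exists → not checkmate.

no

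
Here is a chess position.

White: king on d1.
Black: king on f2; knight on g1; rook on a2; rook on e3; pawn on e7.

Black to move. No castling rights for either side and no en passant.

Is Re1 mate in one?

After Re1: white king on d1; in check: yes, from the black rook on e1.
King squares — c1: attacked by Re1; e1: attacked by Kf2; c2: attacked by Ra2; d2: attacked by Ra2; e2: attacked by Re1.
White has no legal moves → checkmate.

yes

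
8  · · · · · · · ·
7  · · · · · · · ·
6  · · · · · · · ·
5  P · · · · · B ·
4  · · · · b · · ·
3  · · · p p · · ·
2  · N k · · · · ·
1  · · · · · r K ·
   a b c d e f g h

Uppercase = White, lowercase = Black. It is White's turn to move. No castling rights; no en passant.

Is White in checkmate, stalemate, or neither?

White to move; white king on g1.
In check: yes, from the black rook on f1.
Legal moves for White: Kh2, Kxf1.
White is in check but has 2 legal moves → neither.

neither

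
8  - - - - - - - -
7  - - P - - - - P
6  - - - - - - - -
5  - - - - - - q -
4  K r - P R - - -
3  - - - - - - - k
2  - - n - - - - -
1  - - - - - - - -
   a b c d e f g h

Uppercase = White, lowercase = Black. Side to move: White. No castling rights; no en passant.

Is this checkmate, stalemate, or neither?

White to move; white king on a4.
In check: yes, from the black rook on b4.
King squares — a3: attacked by Nc2; b3: attacked by Rb4; b4: attacked by Nc2; a5: attacked by Qg5; b5: attacked by Rb4.
Legal moves for White: none.
In check with no legal moves → checkmate.

checkmate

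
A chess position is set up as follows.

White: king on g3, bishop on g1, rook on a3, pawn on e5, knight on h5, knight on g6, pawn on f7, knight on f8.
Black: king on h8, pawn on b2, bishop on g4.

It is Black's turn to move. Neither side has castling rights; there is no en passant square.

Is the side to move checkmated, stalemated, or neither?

checkmate

Black to move; black king on h8.
In check: yes, from the white knight on g6.
King squares — g7: attacked by Nh5; h7: attacked by Nf8; g8: attacked by Pf7.
Legal moves for Black: none.
In check with no legal moves → checkmate.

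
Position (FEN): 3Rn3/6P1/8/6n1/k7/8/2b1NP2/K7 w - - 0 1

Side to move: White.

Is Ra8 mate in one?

no

After Ra8: black king on a4; in check: yes, from the white rook on a8.
Black has 3 legal replies: Kb5, Kb4, Kb3.
In check but a legal move exists → not checkmate.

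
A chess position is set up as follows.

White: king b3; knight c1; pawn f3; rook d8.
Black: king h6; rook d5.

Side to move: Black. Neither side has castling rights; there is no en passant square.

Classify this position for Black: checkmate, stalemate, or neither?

Black to move; black king on h6.
In check: no.
Legal moves for Black include: Kh7, Kg7, Kg6, Kh5, Kg5, Rxd8, Rd7, Rd6, Rh5, Rg5, Rf5, Re5, Rc5, Rb5+, Ra5, Rd4, Rd3+, Rd2, ... (list truncated; more exist).
Black has legal moves and is not in check → neither.

neither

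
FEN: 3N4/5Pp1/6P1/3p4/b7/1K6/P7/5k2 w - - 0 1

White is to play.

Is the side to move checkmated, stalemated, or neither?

White to move; white king on b3.
In check: yes, from the black bishop on a4.
Legal moves for White: Kb4, Kxa4, Kc3, Ka3, Kb2.
White is in check but has 5 legal moves → neither.

neither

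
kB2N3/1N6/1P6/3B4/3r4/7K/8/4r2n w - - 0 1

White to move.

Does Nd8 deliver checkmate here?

After Nd8: black king on a8; in check: yes, from the white bishop on d5.
Black has 2 legal replies: Kxb8, Rxd5.
In check but a legal move exists → not checkmate.

no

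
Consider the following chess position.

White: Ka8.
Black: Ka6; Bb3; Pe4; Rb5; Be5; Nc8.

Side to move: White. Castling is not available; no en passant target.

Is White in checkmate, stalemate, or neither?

White to move; white king on a8.
In check: no.
King squares — a7: attacked by Ka6; b7: attacked by Rb5; b8: attacked by Rb5.
Legal moves for White: none.
Not in check and no legal moves → stalemate.

stalemate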